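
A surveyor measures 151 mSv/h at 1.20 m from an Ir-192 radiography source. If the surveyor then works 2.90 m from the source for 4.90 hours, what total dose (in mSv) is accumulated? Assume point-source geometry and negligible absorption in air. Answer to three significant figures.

Applying the 1/r² law, rate at 2.90 m:
151 × (1.20/2.90)² = 151 × 0.1712 = 25.85 mSv/h.
Dose = rate × time = 25.85 mSv/h × 4.900 h = 126.7 mSv.

127 mSv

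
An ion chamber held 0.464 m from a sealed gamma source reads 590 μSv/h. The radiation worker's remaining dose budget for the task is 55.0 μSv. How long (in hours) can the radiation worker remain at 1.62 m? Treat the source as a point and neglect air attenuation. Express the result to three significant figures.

1.14 h

Since intensity falls as 1/r², rate at 1.62 m:
(0.464/1.62)² = 0.08204, so 590 × 0.08204 = 48.40 μSv/h.
Stay time = 55.0 μSv ÷ 48.40 μSv/h = 1.136 h.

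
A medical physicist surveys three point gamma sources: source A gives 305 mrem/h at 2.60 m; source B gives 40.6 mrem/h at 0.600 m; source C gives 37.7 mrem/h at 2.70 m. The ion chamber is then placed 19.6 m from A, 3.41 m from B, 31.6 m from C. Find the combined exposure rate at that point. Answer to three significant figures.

6.90 mrem/h

By superposition, sum each source's inverse-square contribution:
A: 305 × (2.60/19.6)² = 5.367 mrem/h
B: 40.6 × (0.600/3.41)² = 1.257 mrem/h
C: 37.7 × (2.70/31.6)² = 0.2752 mrem/h
Total = 5.367 + 1.257 + 0.2752 = 6.899 mrem/h.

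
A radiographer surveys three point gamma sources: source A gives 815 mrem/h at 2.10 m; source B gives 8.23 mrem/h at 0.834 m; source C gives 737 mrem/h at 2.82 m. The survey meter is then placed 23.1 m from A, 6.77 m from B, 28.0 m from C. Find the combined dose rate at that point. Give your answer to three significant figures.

14.3 mrem/h

Each source contributes Iᵢ·(dᵢ/rᵢ)²; contributions add.
A: 815 × (2.10/23.1)² = 6.736 mrem/h
B: 8.23 × (0.834/6.77)² = 0.1249 mrem/h
C: 737 × (2.82/28.0)² = 7.476 mrem/h
Total = 6.736 + 0.1249 + 7.476 = 14.34 mrem/h.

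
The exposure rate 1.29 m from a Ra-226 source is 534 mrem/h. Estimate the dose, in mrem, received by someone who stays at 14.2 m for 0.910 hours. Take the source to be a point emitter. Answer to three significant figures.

4.01 mrem

Using I₁d₁² = I₂d₂², rate at 14.2 m:
534 × (1.29/14.2)² = 534 × 0.008253 = 4.407 mrem/h.
Dose = rate × time = 4.407 mrem/h × 0.9100 h = 4.010 mrem.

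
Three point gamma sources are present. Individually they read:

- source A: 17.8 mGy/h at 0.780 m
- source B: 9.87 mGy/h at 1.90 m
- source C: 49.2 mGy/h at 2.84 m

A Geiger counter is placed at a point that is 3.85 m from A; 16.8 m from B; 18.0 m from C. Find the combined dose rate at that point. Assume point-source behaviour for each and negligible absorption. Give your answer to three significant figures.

2.08 mGy/h

Each source contributes Iᵢ·(dᵢ/rᵢ)²; contributions add.
A: 17.8 × (0.780/3.85)² = 0.7306 mGy/h
B: 9.87 × (1.90/16.8)² = 0.1262 mGy/h
C: 49.2 × (2.84/18.0)² = 1.225 mGy/h
Total = 0.7306 + 0.1262 + 1.225 = 2.082 mGy/h.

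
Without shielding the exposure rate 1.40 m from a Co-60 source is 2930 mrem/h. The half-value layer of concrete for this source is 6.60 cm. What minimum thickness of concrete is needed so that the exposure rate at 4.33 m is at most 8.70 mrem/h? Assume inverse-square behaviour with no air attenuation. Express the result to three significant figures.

33.9 cm

At 4.33 m, distance alone gives (1.40/4.33)² = 0.1045, so 2930 × 0.1045 = 306.2 mrem/h.
Further attenuation needed: 306.2/8.70 = 35.20.
n = log₂(35.20) = 5.138 half-value layers.
Thickness = 5.138 × 6.60 cm = 33.91 cm.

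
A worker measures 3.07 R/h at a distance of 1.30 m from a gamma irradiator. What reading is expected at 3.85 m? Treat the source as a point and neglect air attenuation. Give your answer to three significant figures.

0.350 R/h

Applying the 1/r² law, the rate at 3.85 m is
3.07 × (1.30/3.85)² = 3.07 × 0.1140 = 0.3500 R/h.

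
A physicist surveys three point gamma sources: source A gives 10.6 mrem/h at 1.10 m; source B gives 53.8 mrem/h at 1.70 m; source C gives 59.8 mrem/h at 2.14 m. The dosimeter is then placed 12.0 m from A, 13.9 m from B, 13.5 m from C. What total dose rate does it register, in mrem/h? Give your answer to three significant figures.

2.40 mrem/h

Each source contributes Iᵢ·(dᵢ/rᵢ)²; contributions add.
A: 10.6 × (1.10/12.0)² = 0.08907 mrem/h
B: 53.8 × (1.70/13.9)² = 0.8047 mrem/h
C: 59.8 × (2.14/13.5)² = 1.503 mrem/h
Total = 0.08907 + 0.8047 + 1.503 = 2.397 mrem/h.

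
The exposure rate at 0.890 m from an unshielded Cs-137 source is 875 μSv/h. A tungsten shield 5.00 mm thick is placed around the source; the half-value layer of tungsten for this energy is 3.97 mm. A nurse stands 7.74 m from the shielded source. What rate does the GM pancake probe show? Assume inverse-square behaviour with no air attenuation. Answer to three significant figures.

Distance alone: 875 × (0.890/7.74)² = 875 × 0.01322 = 11.57 μSv/h.
Shield: 5.00/3.97 = 1.259 half-value layers → attenuation 2^(−1.259) = 0.4178.
Combined: 11.57 × 0.4178 = 4.834 μSv/h.

4.83 μSv/h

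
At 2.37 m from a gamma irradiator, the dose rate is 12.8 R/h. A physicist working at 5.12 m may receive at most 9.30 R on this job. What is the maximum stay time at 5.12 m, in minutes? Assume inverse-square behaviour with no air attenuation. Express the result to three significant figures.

203 min

Intensity scales as (d₁/d₂)², so rate at 5.12 m:
12.8 × (2.37/5.12)² = 12.8 × 0.2143 = 2.743 R/h.
Stay time = 9.30 R ÷ 2.743 R/h = 3.390 h = 203.4 min.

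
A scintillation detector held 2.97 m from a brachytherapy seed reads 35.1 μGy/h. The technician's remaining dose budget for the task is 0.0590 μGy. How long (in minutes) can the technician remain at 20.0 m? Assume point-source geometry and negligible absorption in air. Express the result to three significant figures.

4.57 min

Intensity scales as (d₁/d₂)², so rate at 20.0 m:
(2.97/20.0)² = 0.02205, so 35.1 × 0.02205 = 0.7740 μGy/h.
Stay time = 0.0590 μGy ÷ 0.7740 μGy/h = 0.07623 h = 4.574 min.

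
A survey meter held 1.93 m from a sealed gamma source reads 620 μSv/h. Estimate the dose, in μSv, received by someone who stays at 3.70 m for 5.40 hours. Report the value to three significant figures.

911 μSv

By the inverse-square law, rate at 3.70 m:
(1.93/3.70)² = 0.2721, so 620 × 0.2721 = 168.7 μSv/h.
Dose = rate × time = 168.7 μSv/h × 5.400 h = 911.0 μSv.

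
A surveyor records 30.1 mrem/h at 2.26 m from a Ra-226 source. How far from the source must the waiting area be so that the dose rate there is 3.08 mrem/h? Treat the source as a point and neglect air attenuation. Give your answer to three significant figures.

7.07 m

By the inverse-square law, d₂ = d₁·√(I₁/I₂).
I₁/I₂ = 30.1/3.08 = 9.773, so d₂ = 2.26 × √9.773 = 7.065 m.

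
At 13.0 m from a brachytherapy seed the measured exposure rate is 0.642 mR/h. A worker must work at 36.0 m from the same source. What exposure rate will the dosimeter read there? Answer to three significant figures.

0.0837 mR/h

Using I₁d₁² = I₂d₂², scaling from 13.0 m to 36.0 m:
(13.0/36.0)² = 0.1304, so 0.642 × 0.1304 = 0.08372 mR/h.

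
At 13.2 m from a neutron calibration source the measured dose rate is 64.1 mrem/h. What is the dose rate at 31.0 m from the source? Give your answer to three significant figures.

Intensity scales as (d₁/d₂)², so scaling from 13.2 m to 31.0 m:
(13.2/31.0)² = 0.1813, so 64.1 × 0.1813 = 11.62 mrem/h.

11.6 mrem/h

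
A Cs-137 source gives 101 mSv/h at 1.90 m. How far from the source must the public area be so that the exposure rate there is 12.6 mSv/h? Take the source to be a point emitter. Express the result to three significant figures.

5.38 m

By the inverse-square law, d₂ = d₁·√(I₁/I₂).
I₁/I₂ = 101/12.6 = 8.016, so d₂ = 1.90 × √8.016 = 5.379 m.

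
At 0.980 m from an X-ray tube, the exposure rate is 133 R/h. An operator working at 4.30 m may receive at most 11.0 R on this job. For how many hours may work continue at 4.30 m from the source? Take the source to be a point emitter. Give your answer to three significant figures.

By the inverse-square law, rate at 4.30 m:
133 × (0.980/4.30)² = 133 × 0.05194 = 6.908 R/h.
Stay time = 11.0 R ÷ 6.908 R/h = 1.592 h.

1.59 h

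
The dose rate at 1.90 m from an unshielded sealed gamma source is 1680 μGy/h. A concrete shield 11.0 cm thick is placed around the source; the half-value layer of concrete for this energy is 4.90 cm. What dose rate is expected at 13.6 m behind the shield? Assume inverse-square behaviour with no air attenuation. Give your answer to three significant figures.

Distance alone: 1680 × (1.90/13.6)² = 1680 × 0.01952 = 32.79 μGy/h.
Shield: 11.0/4.90 = 2.245 half-value layers → attenuation 2^(−2.245) = 0.2110.
Combined: 32.79 × 0.2110 = 6.919 μGy/h.

6.92 μGy/h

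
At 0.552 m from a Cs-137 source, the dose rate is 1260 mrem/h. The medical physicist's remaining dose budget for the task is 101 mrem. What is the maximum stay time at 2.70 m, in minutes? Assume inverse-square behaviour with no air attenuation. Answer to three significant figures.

By the inverse-square law, rate at 2.70 m:
(0.552/2.70)² = 0.04180, so 1260 × 0.04180 = 52.67 mrem/h.
Stay time = 101 mrem ÷ 52.67 mrem/h = 1.918 h = 115.1 min.

115 min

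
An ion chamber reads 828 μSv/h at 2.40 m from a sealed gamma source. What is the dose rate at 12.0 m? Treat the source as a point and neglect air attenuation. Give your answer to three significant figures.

33.1 μSv/h

By the inverse-square law, the rate at 12.0 m is
828 × (2.40/12.0)² = 828 × 0.04000 = 33.12 μSv/h.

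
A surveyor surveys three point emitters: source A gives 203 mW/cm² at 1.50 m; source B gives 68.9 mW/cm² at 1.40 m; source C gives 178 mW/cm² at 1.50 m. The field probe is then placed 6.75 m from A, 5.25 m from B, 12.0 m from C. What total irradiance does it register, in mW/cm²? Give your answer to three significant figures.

17.7 mW/cm²

By superposition, sum each source's inverse-square contribution:
A: 203 × (1.50/6.75)² = 10.02 mW/cm²
B: 68.9 × (1.40/5.25)² = 4.900 mW/cm²
C: 178 × (1.50/12.0)² = 2.781 mW/cm²
Total = 10.02 + 4.900 + 2.781 = 17.70 mW/cm².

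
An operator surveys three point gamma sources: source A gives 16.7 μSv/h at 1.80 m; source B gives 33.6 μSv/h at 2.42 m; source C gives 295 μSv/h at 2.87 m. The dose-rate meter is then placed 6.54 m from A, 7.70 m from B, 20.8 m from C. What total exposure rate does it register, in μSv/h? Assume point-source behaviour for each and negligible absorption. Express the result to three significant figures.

10.2 μSv/h

Each source contributes Iᵢ·(dᵢ/rᵢ)²; contributions add.
A: 16.7 × (1.80/6.54)² = 1.265 μSv/h
B: 33.6 × (2.42/7.70)² = 3.319 μSv/h
C: 295 × (2.87/20.8)² = 5.616 μSv/h
Total = 1.265 + 3.319 + 5.616 = 10.20 μSv/h.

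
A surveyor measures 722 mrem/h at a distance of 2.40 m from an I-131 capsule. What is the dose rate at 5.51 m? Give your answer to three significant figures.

137 mrem/h

Applying the 1/r² law, the rate at 5.51 m is
(2.40/5.51)² = 0.1897, so 722 × 0.1897 = 137.0 mrem/h.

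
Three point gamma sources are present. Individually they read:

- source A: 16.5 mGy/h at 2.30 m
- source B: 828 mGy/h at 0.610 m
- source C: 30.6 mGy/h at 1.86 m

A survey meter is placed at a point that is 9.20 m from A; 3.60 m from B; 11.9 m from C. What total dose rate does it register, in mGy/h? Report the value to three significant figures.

25.6 mGy/h

Each source contributes Iᵢ·(dᵢ/rᵢ)²; contributions add.
A: 16.5 × (2.30/9.20)² = 1.031 mGy/h
B: 828 × (0.610/3.60)² = 23.77 mGy/h
C: 30.6 × (1.86/11.9)² = 0.7476 mGy/h
Total = 1.031 + 23.77 + 0.7476 = 25.55 mGy/h.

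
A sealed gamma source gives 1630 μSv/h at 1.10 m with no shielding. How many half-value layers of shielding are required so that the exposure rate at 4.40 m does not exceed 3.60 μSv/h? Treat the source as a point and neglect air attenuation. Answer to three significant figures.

4.82 half-value layers

At 4.40 m, distance alone gives 1630 × (1.10/4.40)² = 1630 × 0.06250 = 101.9 μSv/h.
Further attenuation needed: 101.9/3.60 = 28.31.
n = log₂(28.31) = 4.823 half-value layers.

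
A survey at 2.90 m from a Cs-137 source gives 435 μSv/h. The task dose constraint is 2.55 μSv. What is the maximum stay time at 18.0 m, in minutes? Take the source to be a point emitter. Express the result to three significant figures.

Using I₁d₁² = I₂d₂², rate at 18.0 m:
435 × (2.90/18.0)² = 435 × 0.02596 = 11.29 μSv/h.
Stay time = 2.55 μSv ÷ 11.29 μSv/h = 0.2259 h = 13.55 min.

13.6 min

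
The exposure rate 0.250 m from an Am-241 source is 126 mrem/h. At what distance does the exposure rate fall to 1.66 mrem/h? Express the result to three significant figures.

Applying the 1/r² law, d₂ = d₁·√(I₁/I₂).
I₁/I₂ = 126/1.66 = 75.90, so d₂ = 0.250 × √75.90 = 2.178 m.

2.18 m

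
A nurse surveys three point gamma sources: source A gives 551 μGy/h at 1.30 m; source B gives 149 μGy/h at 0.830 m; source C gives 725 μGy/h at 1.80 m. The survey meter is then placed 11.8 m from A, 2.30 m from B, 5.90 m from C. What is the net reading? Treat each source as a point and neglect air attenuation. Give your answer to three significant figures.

93.6 μGy/h

By superposition, sum each source's inverse-square contribution:
A: 551 × (1.30/11.8)² = 6.688 μGy/h
B: 149 × (0.830/2.30)² = 19.40 μGy/h
C: 725 × (1.80/5.90)² = 67.48 μGy/h
Total = 6.688 + 19.40 + 67.48 = 93.57 μGy/h.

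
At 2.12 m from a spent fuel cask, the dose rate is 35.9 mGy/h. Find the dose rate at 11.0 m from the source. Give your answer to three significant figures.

1.33 mGy/h

By the inverse-square law, the rate at 11.0 m is
35.9 × (2.12/11.0)² = 35.9 × 0.03714 = 1.333 mGy/h.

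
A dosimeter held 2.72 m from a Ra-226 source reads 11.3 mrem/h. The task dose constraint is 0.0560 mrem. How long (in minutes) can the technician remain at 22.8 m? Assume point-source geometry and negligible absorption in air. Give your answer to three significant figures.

Applying the 1/r² law, rate at 22.8 m:
(2.72/22.8)² = 0.01423, so 11.3 × 0.01423 = 0.1608 mrem/h.
Stay time = 0.0560 mrem ÷ 0.1608 mrem/h = 0.3483 h = 20.90 min.

20.9 min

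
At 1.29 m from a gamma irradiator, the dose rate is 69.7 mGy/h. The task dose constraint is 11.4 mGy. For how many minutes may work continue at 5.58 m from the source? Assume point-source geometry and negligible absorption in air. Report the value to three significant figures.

Since intensity falls as 1/r², rate at 5.58 m:
(1.29/5.58)² = 0.05345, so 69.7 × 0.05345 = 3.725 mGy/h.
Stay time = 11.4 mGy ÷ 3.725 mGy/h = 3.060 h = 183.6 min.

184 min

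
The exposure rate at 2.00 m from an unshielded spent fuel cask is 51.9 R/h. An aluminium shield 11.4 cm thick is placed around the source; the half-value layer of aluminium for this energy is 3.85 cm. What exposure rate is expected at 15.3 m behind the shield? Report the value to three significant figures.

Distance alone: 51.9 × (2.00/15.3)² = 51.9 × 0.01709 = 0.8870 R/h.
Shield: 11.4/3.85 = 2.961 half-value layers → attenuation 2^(−2.961) = 0.1284.
Combined: 0.8870 × 0.1284 = 0.1139 R/h.

0.114 R/h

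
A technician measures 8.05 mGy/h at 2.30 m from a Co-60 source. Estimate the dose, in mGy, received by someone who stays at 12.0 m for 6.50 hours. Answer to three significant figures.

Since intensity falls as 1/r², rate at 12.0 m:
(2.30/12.0)² = 0.03674, so 8.05 × 0.03674 = 0.2958 mGy/h.
Dose = rate × time = 0.2958 mGy/h × 6.500 h = 1.923 mGy.

1.92 mGy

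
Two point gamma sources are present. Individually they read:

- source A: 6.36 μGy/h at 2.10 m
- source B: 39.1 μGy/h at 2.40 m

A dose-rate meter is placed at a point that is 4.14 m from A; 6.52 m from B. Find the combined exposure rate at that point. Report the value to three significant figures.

6.93 μGy/h

By superposition, sum each source's inverse-square contribution:
A: 6.36 × (2.10/4.14)² = 1.636 μGy/h
B: 39.1 × (2.40/6.52)² = 5.298 μGy/h
Total = 1.636 + 5.298 = 6.934 μGy/h.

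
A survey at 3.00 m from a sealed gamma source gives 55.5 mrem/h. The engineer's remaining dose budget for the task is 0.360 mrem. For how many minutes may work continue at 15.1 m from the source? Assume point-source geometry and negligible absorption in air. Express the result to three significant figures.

Using I₁d₁² = I₂d₂², rate at 15.1 m:
(3.00/15.1)² = 0.03947, so 55.5 × 0.03947 = 2.191 mrem/h.
Stay time = 0.360 mrem ÷ 2.191 mrem/h = 0.1643 h = 9.858 min.

9.86 min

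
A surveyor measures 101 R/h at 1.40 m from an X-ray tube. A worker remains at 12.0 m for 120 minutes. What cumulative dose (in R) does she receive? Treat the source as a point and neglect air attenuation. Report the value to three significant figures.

2.75 R

By the inverse-square law, rate at 12.0 m:
101 × (1.40/12.0)² = 101 × 0.01361 = 1.375 R/h.
Dose = rate × time = 1.375 R/h × 2.000 h = 2.750 R.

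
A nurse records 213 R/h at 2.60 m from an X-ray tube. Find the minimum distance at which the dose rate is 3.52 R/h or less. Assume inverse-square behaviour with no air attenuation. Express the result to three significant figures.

20.2 m

Intensity scales as (d₁/d₂)², so d₂ = d₁·√(I₁/I₂).
I₁/I₂ = 213/3.52 = 60.51, so d₂ = 2.60 × √60.51 = 20.22 m.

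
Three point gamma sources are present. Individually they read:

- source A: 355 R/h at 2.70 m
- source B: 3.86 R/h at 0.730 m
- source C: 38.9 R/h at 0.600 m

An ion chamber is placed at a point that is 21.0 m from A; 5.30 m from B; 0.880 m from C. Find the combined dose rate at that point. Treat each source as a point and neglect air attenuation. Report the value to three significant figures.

By superposition, sum each source's inverse-square contribution:
A: 355 × (2.70/21.0)² = 5.868 R/h
B: 3.86 × (0.730/5.30)² = 0.07323 R/h
C: 38.9 × (0.600/0.880)² = 18.08 R/h
Total = 5.868 + 0.07323 + 18.08 = 24.02 R/h.

24.0 R/h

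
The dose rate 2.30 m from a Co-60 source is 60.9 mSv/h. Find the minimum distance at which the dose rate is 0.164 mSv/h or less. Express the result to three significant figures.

44.3 m

By the inverse-square law, d₂ = d₁·√(I₁/I₂).
I₁/I₂ = 60.9/0.164 = 371.3, so d₂ = 2.30 × √371.3 = 44.32 m.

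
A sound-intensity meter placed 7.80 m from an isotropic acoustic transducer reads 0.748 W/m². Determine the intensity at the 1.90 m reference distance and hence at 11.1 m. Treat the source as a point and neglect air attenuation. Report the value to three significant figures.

By the inverse-square law,
At 1.90 m: (7.80/1.90)² = 16.85, so 0.748 × 16.85 = 12.60 W/m²
At 11.1 m: (1.90/11.1)² = 0.02930, so 12.60 × 0.02930 = 0.3692 W/m².

12.6 W/m²; 0.369 W/m²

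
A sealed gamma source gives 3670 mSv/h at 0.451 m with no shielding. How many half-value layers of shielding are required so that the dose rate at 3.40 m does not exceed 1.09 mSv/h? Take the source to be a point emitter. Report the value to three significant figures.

At 3.40 m, distance alone gives (0.451/3.40)² = 0.01760, so 3670 × 0.01760 = 64.59 mSv/h.
Further attenuation needed: 64.59/1.09 = 59.26.
n = log₂(59.26) = 5.889 half-value layers.

5.89 half-value layers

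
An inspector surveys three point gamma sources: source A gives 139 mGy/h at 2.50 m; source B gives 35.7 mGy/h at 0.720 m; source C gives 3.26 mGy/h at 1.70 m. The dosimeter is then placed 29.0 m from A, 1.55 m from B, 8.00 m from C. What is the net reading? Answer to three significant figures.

8.88 mGy/h

Each source contributes Iᵢ·(dᵢ/rᵢ)²; contributions add.
A: 139 × (2.50/29.0)² = 1.033 mGy/h
B: 35.7 × (0.720/1.55)² = 7.703 mGy/h
C: 3.26 × (1.70/8.00)² = 0.1472 mGy/h
Total = 1.033 + 7.703 + 0.1472 = 8.883 mGy/h.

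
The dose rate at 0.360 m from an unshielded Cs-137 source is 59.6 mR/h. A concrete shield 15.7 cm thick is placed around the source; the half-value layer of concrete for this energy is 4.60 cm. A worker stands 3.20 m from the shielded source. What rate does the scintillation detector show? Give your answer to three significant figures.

0.0708 mR/h

Distance alone: (0.360/3.20)² = 0.01266, so 59.6 × 0.01266 = 0.7545 mR/h.
Shield: 15.7/4.60 = 3.413 half-value layers → attenuation 2^(−3.413) = 0.09388.
Combined: 0.7545 × 0.09388 = 0.07083 mR/h.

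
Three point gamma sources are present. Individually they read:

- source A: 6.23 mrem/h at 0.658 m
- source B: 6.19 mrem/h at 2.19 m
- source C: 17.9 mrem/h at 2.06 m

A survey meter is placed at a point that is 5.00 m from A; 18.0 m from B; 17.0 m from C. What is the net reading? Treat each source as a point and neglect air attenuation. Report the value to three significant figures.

0.462 mrem/h

Each source contributes Iᵢ·(dᵢ/rᵢ)²; contributions add.
A: 6.23 × (0.658/5.00)² = 0.1079 mrem/h
B: 6.19 × (2.19/18.0)² = 0.09163 mrem/h
C: 17.9 × (2.06/17.0)² = 0.2628 mrem/h
Total = 0.1079 + 0.09163 + 0.2628 = 0.4623 mrem/h.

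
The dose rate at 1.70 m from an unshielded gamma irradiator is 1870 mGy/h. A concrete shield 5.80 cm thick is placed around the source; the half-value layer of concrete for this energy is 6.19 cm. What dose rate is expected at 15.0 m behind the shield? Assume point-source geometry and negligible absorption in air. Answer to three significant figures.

12.5 mGy/h

Distance alone: 1870 × (1.70/15.0)² = 1870 × 0.01284 = 24.01 mGy/h.
Shield: 5.80/6.19 = 0.9370 half-value layers → attenuation 2^(−0.9370) = 0.5223.
Combined: 24.01 × 0.5223 = 12.54 mGy/h.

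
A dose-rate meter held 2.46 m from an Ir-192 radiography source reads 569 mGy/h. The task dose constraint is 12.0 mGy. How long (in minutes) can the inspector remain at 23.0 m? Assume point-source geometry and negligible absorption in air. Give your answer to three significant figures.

Intensity scales as (d₁/d₂)², so rate at 23.0 m:
(2.46/23.0)² = 0.01144, so 569 × 0.01144 = 6.509 mGy/h.
Stay time = 12.0 mGy ÷ 6.509 mGy/h = 1.844 h = 110.6 min.

111 min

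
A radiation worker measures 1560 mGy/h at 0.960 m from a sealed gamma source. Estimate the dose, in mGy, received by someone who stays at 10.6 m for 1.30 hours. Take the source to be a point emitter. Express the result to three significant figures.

Since intensity falls as 1/r², rate at 10.6 m:
(0.960/10.6)² = 0.008202, so 1560 × 0.008202 = 12.80 mGy/h.
Dose = rate × time = 12.80 mGy/h × 1.300 h = 16.64 mGy.

16.6 mGy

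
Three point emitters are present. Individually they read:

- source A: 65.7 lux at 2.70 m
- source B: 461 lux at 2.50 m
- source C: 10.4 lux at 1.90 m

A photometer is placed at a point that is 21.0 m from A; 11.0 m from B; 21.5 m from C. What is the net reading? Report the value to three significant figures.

Each source contributes Iᵢ·(dᵢ/rᵢ)²; contributions add.
A: 65.7 × (2.70/21.0)² = 1.086 lux
B: 461 × (2.50/11.0)² = 23.81 lux
C: 10.4 × (1.90/21.5)² = 0.08122 lux
Total = 1.086 + 23.81 + 0.08122 = 24.98 lux.

25.0 lux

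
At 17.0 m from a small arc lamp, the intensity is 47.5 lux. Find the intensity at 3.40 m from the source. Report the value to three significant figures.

1190 lux

By the inverse-square law, the rate at 3.40 m is
(17.0/3.40)² = 25.00, so 47.5 × 25.00 = 1188 lux.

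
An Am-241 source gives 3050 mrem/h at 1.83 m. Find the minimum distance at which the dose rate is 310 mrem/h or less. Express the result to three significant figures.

Using I₁d₁² = I₂d₂², d₂ = d₁·√(I₁/I₂).
I₁/I₂ = 3050/310 = 9.839, so d₂ = 1.83 × √9.839 = 5.740 m.

5.74 m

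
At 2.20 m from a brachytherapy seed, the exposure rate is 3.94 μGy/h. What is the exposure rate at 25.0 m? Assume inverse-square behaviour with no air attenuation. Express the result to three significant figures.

Using I₁d₁² = I₂d₂², the rate at 25.0 m is
3.94 × (2.20/25.0)² = 3.94 × 0.007744 = 0.03051 μGy/h.

0.0305 μGy/h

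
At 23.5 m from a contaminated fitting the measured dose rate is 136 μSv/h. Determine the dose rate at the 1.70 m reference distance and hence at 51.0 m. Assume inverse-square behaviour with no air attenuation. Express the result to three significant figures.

By the inverse-square law,
At 1.70 m: (23.5/1.70)² = 191.1, so 136 × 191.1 = 25990 μSv/h
At 51.0 m: 25990 × (1.70/51.0)² = 25990 × 0.001111 = 28.87 μSv/h.

26000 μSv/h; 28.9 μSv/h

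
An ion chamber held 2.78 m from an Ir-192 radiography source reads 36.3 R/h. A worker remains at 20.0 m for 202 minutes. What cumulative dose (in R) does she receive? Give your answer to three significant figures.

Since intensity falls as 1/r², rate at 20.0 m:
(2.78/20.0)² = 0.01932, so 36.3 × 0.01932 = 0.7013 R/h.
Dose = rate × time = 0.7013 R/h × 3.367 h = 2.361 R.

2.36 R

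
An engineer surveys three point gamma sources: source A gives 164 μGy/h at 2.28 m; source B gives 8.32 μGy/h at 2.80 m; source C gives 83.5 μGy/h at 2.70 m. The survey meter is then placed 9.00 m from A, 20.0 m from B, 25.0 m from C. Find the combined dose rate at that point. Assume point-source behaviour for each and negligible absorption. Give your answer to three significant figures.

Each source contributes Iᵢ·(dᵢ/rᵢ)²; contributions add.
A: 164 × (2.28/9.00)² = 10.53 μGy/h
B: 8.32 × (2.80/20.0)² = 0.1631 μGy/h
C: 83.5 × (2.70/25.0)² = 0.9739 μGy/h
Total = 10.53 + 0.1631 + 0.9739 = 11.67 μGy/h.

11.7 μGy/h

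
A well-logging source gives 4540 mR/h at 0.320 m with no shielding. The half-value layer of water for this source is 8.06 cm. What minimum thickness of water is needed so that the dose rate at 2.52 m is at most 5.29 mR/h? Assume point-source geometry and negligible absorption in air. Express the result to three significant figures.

At 2.52 m, distance alone gives (0.320/2.52)² = 0.01612, so 4540 × 0.01612 = 73.18 mR/h.
Further attenuation needed: 73.18/5.29 = 13.83.
n = log₂(13.83) = 3.790 half-value layers.
Thickness = 3.790 × 8.06 cm = 30.55 cm.

30.6 cm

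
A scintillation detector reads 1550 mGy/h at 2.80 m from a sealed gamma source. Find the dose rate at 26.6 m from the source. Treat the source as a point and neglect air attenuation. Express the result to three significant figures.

Applying the 1/r² law, the rate at 26.6 m is
(2.80/26.6)² = 0.01108, so 1550 × 0.01108 = 17.17 mGy/h.

17.2 mGy/h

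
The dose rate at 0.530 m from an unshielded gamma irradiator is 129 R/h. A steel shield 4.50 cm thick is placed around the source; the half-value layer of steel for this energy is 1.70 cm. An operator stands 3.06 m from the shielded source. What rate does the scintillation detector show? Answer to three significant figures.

Distance alone: 129 × (0.530/3.06)² = 129 × 0.03000 = 3.870 R/h.
Shield: 4.50/1.70 = 2.647 half-value layers → attenuation 2^(−2.647) = 0.1597.
Combined: 3.870 × 0.1597 = 0.6180 R/h.

0.618 R/h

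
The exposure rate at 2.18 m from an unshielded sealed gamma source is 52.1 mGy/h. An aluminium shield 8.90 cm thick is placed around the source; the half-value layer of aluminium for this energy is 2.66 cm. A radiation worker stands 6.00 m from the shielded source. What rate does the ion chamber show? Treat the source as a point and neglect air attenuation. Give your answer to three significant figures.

0.676 mGy/h

Distance alone: (2.18/6.00)² = 0.1320, so 52.1 × 0.1320 = 6.877 mGy/h.
Shield: 8.90/2.66 = 3.346 half-value layers → attenuation 2^(−3.346) = 0.09835.
Combined: 6.877 × 0.09835 = 0.6764 mGy/h.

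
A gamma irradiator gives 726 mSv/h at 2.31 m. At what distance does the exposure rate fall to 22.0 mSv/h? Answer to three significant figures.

13.3 m

Applying the 1/r² law, d₂ = d₁·√(I₁/I₂).
I₁/I₂ = 726/22.0 = 33.00, so d₂ = 2.31 × √33.00 = 13.27 m.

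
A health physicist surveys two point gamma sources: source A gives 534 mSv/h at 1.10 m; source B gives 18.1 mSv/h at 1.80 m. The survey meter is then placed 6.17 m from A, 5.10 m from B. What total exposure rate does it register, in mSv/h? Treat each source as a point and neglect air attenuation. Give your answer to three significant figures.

By superposition, sum each source's inverse-square contribution:
A: 534 × (1.10/6.17)² = 16.97 mSv/h
B: 18.1 × (1.80/5.10)² = 2.255 mSv/h
Total = 16.97 + 2.255 = 19.22 mSv/h.

19.2 mSv/h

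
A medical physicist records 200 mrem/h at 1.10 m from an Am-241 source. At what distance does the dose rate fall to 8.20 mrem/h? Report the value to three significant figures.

Applying the 1/r² law, d₂ = d₁·√(I₁/I₂).
I₁/I₂ = 200/8.20 = 24.39, so d₂ = 1.10 × √24.39 = 5.432 m.

5.43 m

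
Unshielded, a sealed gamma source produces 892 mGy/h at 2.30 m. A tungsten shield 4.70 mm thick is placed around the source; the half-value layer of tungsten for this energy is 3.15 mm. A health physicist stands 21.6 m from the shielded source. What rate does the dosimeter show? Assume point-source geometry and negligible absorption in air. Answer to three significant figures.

3.60 mGy/h

Distance alone: (2.30/21.6)² = 0.01134, so 892 × 0.01134 = 10.12 mGy/h.
Shield: 4.70/3.15 = 1.492 half-value layers → attenuation 2^(−1.492) = 0.3555.
Combined: 10.12 × 0.3555 = 3.598 mGy/h.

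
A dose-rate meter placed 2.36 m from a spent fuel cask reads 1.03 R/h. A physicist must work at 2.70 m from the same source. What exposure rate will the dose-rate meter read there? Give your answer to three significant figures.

Intensity scales as (d₁/d₂)², so scaling from 2.36 m to 2.70 m:
1.03 × (2.36/2.70)² = 1.03 × 0.7640 = 0.7869 R/h.

0.787 R/h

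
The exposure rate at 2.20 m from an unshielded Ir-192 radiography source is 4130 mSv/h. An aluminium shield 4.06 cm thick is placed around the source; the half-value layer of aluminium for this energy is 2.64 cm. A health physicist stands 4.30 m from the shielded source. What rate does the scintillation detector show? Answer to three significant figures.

Distance alone: (2.20/4.30)² = 0.2618, so 4130 × 0.2618 = 1081 mSv/h.
Shield: 4.06/2.64 = 1.538 half-value layers → attenuation 2^(−1.538) = 0.3444.
Combined: 1081 × 0.3444 = 372.3 mSv/h.

372 mSv/h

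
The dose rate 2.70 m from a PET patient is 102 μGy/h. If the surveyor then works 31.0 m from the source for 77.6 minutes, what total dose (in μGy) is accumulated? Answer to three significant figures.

By the inverse-square law, rate at 31.0 m:
102 × (2.70/31.0)² = 102 × 0.007586 = 0.7738 μGy/h.
Dose = rate × time = 0.7738 μGy/h × 1.293 h = 1.001 μGy.

1.00 μGy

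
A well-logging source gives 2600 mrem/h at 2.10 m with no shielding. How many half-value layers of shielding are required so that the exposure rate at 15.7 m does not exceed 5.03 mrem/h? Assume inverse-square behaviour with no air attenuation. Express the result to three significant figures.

At 15.7 m, distance alone gives (2.10/15.7)² = 0.01789, so 2600 × 0.01789 = 46.51 mrem/h.
Further attenuation needed: 46.51/5.03 = 9.247.
n = log₂(9.247) = 3.209 half-value layers.

3.21 half-value layers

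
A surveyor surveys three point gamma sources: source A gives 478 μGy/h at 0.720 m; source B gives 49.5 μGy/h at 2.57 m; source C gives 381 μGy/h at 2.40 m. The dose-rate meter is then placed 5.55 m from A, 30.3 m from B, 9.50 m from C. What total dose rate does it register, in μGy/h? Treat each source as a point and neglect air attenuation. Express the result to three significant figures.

32.7 μGy/h

Each source contributes Iᵢ·(dᵢ/rᵢ)²; contributions add.
A: 478 × (0.720/5.55)² = 8.045 μGy/h
B: 49.5 × (2.57/30.3)² = 0.3561 μGy/h
C: 381 × (2.40/9.50)² = 24.32 μGy/h
Total = 8.045 + 0.3561 + 24.32 = 32.72 μGy/h.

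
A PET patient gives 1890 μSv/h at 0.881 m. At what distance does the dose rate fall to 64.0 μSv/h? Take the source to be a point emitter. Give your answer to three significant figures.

Using I₁d₁² = I₂d₂², d₂ = d₁·√(I₁/I₂).
I₁/I₂ = 1890/64.0 = 29.53, so d₂ = 0.881 × √29.53 = 4.787 m.

4.79 m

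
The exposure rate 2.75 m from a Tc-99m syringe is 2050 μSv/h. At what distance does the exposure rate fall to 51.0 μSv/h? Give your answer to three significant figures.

17.4 m

Using I₁d₁² = I₂d₂², d₂ = d₁·√(I₁/I₂).
I₁/I₂ = 2050/51.0 = 40.20, so d₂ = 2.75 × √40.20 = 17.44 m.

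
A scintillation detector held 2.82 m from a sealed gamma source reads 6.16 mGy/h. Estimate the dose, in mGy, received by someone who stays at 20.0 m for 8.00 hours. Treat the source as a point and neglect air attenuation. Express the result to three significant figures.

Since intensity falls as 1/r², rate at 20.0 m:
(2.82/20.0)² = 0.01988, so 6.16 × 0.01988 = 0.1225 mGy/h.
Dose = rate × time = 0.1225 mGy/h × 8.000 h = 0.9800 mGy.

0.980 mGy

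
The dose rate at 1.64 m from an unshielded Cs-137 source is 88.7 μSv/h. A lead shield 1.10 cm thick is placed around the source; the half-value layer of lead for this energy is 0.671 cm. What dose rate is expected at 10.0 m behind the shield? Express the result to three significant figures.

0.766 μSv/h

Distance alone: 88.7 × (1.64/10.0)² = 88.7 × 0.02690 = 2.386 μSv/h.
Shield: 1.10/0.671 = 1.639 half-value layers → attenuation 2^(−1.639) = 0.3211.
Combined: 2.386 × 0.3211 = 0.7661 μSv/h.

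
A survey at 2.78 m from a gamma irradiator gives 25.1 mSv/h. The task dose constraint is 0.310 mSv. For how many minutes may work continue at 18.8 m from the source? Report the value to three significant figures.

33.9 min

Since intensity falls as 1/r², rate at 18.8 m:
(2.78/18.8)² = 0.02187, so 25.1 × 0.02187 = 0.5489 mSv/h.
Stay time = 0.310 mSv ÷ 0.5489 mSv/h = 0.5648 h = 33.89 min.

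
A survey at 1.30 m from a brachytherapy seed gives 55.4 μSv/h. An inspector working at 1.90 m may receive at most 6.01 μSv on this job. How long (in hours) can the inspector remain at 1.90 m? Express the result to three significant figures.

0.232 h

Intensity scales as (d₁/d₂)², so rate at 1.90 m:
55.4 × (1.30/1.90)² = 55.4 × 0.4681 = 25.93 μSv/h.
Stay time = 6.01 μSv ÷ 25.93 μSv/h = 0.2318 h.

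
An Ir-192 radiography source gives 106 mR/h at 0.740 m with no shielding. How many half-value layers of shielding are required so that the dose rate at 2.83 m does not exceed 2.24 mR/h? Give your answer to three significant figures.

1.69 half-value layers

At 2.83 m, distance alone gives (0.740/2.83)² = 0.06837, so 106 × 0.06837 = 7.247 mR/h.
Further attenuation needed: 7.247/2.24 = 3.235.
n = log₂(3.235) = 1.694 half-value layers.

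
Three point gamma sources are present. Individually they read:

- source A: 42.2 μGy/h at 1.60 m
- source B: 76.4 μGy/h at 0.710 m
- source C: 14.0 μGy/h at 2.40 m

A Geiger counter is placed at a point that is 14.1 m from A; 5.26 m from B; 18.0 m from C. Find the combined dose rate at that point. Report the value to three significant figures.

By superposition, sum each source's inverse-square contribution:
A: 42.2 × (1.60/14.1)² = 0.5434 μGy/h
B: 76.4 × (0.710/5.26)² = 1.392 μGy/h
C: 14.0 × (2.40/18.0)² = 0.2489 μGy/h
Total = 0.5434 + 1.392 + 0.2489 = 2.184 μGy/h.

2.18 μGy/h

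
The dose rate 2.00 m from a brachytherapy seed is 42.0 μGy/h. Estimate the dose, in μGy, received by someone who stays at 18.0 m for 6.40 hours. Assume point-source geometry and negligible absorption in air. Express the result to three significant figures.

3.32 μGy

Since intensity falls as 1/r², rate at 18.0 m:
(2.00/18.0)² = 0.01235, so 42.0 × 0.01235 = 0.5187 μGy/h.
Dose = rate × time = 0.5187 μGy/h × 6.400 h = 3.320 μGy.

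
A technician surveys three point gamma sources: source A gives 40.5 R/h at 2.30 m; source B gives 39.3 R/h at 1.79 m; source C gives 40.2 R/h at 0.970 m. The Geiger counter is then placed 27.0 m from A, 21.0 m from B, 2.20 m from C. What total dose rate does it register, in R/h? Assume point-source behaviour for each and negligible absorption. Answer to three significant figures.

Each source contributes Iᵢ·(dᵢ/rᵢ)²; contributions add.
A: 40.5 × (2.30/27.0)² = 0.2939 R/h
B: 39.3 × (1.79/21.0)² = 0.2855 R/h
C: 40.2 × (0.970/2.20)² = 7.815 R/h
Total = 0.2939 + 0.2855 + 7.815 = 8.394 R/h.

8.39 R/h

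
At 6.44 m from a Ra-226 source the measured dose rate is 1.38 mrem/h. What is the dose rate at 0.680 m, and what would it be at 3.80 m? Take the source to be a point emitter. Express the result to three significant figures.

By the inverse-square law,
At 0.680 m: 1.38 × (6.44/0.680)² = 1.38 × 89.69 = 123.8 mrem/h
At 3.80 m: (0.680/3.80)² = 0.03202, so 123.8 × 0.03202 = 3.964 mrem/h.

124 mrem/h; 3.96 mrem/h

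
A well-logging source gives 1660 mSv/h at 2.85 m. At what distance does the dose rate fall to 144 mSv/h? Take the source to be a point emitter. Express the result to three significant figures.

Since intensity falls as 1/r², d₂ = d₁·√(I₁/I₂).
I₁/I₂ = 1660/144 = 11.53, so d₂ = 2.85 × √11.53 = 9.677 m.

9.68 m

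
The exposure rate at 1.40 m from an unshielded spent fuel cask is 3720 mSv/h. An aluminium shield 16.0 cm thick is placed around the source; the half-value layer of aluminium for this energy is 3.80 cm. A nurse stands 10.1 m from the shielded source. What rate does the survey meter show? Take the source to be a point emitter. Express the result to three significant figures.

Distance alone: 3720 × (1.40/10.1)² = 3720 × 0.01921 = 71.46 mSv/h.
Shield: 16.0/3.80 = 4.211 half-value layers → attenuation 2^(−4.211) = 0.05400.
Combined: 71.46 × 0.05400 = 3.859 mSv/h.

3.86 mSv/h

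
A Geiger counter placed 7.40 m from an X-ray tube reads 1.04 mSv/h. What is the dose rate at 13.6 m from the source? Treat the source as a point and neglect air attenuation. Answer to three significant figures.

0.308 mSv/h

By the inverse-square law, scaling from 7.40 m to 13.6 m:
1.04 × (7.40/13.6)² = 1.04 × 0.2961 = 0.3079 mSv/h.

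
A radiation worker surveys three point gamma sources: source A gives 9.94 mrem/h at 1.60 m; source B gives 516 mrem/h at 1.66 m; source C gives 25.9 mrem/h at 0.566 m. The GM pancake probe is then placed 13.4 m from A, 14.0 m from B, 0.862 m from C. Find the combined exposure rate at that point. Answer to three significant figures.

Each source contributes Iᵢ·(dᵢ/rᵢ)²; contributions add.
A: 9.94 × (1.60/13.4)² = 0.1417 mrem/h
B: 516 × (1.66/14.0)² = 7.255 mrem/h
C: 25.9 × (0.566/0.862)² = 11.17 mrem/h
Total = 0.1417 + 7.255 + 11.17 = 18.57 mrem/h.

18.6 mrem/h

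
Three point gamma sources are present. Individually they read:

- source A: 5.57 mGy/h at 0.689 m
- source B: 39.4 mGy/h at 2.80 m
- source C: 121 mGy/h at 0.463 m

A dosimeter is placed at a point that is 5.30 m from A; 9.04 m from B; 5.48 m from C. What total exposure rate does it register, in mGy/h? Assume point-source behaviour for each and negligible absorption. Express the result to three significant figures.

Each source contributes Iᵢ·(dᵢ/rᵢ)²; contributions add.
A: 5.57 × (0.689/5.30)² = 0.09413 mGy/h
B: 39.4 × (2.80/9.04)² = 3.780 mGy/h
C: 121 × (0.463/5.48)² = 0.8637 mGy/h
Total = 0.09413 + 3.780 + 0.8637 = 4.738 mGy/h.

4.74 mGy/h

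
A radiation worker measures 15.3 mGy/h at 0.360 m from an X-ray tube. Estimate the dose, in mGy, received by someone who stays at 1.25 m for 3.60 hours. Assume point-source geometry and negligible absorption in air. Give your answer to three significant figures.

Applying the 1/r² law, rate at 1.25 m:
(0.360/1.25)² = 0.08294, so 15.3 × 0.08294 = 1.269 mGy/h.
Dose = rate × time = 1.269 mGy/h × 3.600 h = 4.568 mGy.

4.57 mGy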